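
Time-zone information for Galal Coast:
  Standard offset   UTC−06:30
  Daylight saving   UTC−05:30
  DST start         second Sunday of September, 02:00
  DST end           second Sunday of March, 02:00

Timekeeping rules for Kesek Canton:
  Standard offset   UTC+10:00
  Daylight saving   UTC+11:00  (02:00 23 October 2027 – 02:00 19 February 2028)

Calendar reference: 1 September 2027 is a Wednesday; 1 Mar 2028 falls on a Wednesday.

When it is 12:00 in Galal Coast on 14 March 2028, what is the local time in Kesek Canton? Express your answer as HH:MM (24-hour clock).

1 September 2027 is a Wednesday, so the first Sunday is September 5 and the second is September 12.
1 March 2028 is a Wednesday, so the first Sunday is March 5 and the second is March 12.
Daylight saving runs 12 September 2027 – 12 March 2028; 14 March 2028 is outside that window, so Galal Coast is on standard time at UTC−06:30.
12:00 Galal Coast + 6h30m = 18:30 UTC.
At the standard offset (UTC+10:00), 18:30 UTC + 10h = 04:30 Kesek Canton standard time (rolling into the next day, 15 March 2028).
Daylight saving runs 23 October 2027 – 19 February 2028; the standard-time date in Kesek Canton, 15 March 2028, is outside that window, so Kesek Canton is on standard time at UTC+10:00.
18:30 UTC + 10h = 04:30 Kesek Canton (rolling into the next day, 15 March 2028).

04:30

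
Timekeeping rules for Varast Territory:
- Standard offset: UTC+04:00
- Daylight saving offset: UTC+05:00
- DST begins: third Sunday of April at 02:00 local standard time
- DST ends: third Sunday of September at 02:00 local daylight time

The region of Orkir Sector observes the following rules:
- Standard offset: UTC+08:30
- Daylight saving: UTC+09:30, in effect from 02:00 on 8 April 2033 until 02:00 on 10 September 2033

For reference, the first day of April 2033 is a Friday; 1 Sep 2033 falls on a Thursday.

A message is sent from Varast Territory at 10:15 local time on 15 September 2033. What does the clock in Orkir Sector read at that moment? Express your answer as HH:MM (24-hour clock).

1 April 2033 is a Friday, so the first Sunday is April 3 and the third is April 17.
1 September 2033 is a Thursday, so the first Sunday is September 4 and the third is September 18.
Daylight saving runs 17 April – 18 September; 15 September 2033 is inside that window, so Varast Territory is at UTC+05:00.
10:15 Varast Territory − 5h = 05:15 UTC.
At the standard offset (UTC+08:30), 05:15 UTC + 8h30m = 13:45 Orkir Sector standard time.
The standard-time date in Orkir Sector, 15 September 2033, does not fall between 8 April and 10 September, so daylight saving is not in effect and Orkir Sector is at UTC+08:30.
05:15 UTC + 8h30m = 13:45 Orkir Sector.

13:45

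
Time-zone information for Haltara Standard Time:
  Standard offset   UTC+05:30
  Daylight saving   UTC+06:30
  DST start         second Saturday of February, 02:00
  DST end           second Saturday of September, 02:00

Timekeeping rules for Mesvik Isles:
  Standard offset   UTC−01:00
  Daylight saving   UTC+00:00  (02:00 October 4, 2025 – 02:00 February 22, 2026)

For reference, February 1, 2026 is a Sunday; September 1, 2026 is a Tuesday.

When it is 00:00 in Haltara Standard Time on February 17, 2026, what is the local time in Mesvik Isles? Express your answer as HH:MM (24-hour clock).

17:30

1 February 2026 is a Sunday, so the first Saturday is February 7 and the second is February 14.
1 September 2026 is a Tuesday, so the first Saturday is September 5 and the second is September 12.
Daylight saving runs 14 February – 12 September; February 17, 2026 is inside that window, so Haltara Standard Time is at UTC+06:30.
00:00 Haltara Standard Time − 6h30m = 17:30 UTC (rolling into the previous day, 16 February 2026).
At the standard offset (UTC−01:00), 17:30 UTC − 1h = 16:30 Mesvik Isles standard time.
The standard-time date in Mesvik Isles, February 16, 2026, lies within the daylight-saving period (4 October 2025 – 22 February 2026), so Mesvik Isles is on daylight time, UTC+00:00.
17:30 UTC + 0h = 17:30 Mesvik Isles.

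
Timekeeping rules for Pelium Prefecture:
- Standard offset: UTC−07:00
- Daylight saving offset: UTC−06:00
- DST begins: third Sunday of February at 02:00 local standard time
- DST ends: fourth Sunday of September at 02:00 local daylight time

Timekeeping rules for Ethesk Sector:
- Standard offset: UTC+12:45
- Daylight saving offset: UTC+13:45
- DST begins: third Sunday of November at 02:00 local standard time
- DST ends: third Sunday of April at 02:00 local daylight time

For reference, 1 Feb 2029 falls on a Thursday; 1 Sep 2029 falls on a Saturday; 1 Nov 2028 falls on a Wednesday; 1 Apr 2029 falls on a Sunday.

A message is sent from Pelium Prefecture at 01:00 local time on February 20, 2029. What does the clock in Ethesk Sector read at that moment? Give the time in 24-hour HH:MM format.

20:45

1 February 2029 is a Thursday, so the first Sunday is February 4 and the third is February 18.
1 September 2029 is a Saturday, so the first Sunday is September 2 and the fourth is September 23.
Daylight saving runs 18 February – 23 September; February 20, 2029 is inside that window, so Pelium Prefecture is at UTC−06:00.
01:00 Pelium Prefecture + 6h = 07:00 UTC.
1 November 2028 is a Wednesday, so the first Sunday is November 5 and the third is November 19.
1 April 2029 is a Sunday, so the first Sunday is April 1 and the third is April 15.
At the standard offset (UTC+12:45), 07:00 UTC + 12h45m = 19:45 Ethesk Sector standard time.
The standard-time date in Ethesk Sector, February 20, 2029, falls between 19 November 2028 and 15 April 2029, so daylight saving is in effect and Ethesk Sector is at UTC+13:45.
07:00 UTC + 13h45m = 20:45 Ethesk Sector.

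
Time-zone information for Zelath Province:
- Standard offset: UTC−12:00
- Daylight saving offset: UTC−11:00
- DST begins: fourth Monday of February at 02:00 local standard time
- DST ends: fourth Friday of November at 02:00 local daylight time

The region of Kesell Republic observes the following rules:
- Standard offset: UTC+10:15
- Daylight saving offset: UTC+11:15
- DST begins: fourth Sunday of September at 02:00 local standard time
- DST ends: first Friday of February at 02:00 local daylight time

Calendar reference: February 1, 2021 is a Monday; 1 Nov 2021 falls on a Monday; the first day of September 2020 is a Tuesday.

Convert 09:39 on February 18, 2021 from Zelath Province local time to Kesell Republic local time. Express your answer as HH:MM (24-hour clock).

07:54

1 February 2021 is a Monday, so the first Monday is February 1 and the fourth is February 22.
1 November 2021 is a Monday, so the first Friday is November 5 and the fourth is November 26.
Daylight saving runs 22 February – 26 November; February 18, 2021 is outside that window, so Zelath Province is on standard time at UTC−12:00.
09:39 Zelath Province + 12h = 21:39 UTC.
1 September 2020 is a Tuesday, so the first Sunday is September 6 and the fourth is September 27.
1 February 2021 is a Monday, so the first Friday is February 5.
At the standard offset (UTC+10:15), 21:39 UTC + 10h15m = 07:54 Kesell Republic standard time (rolling into the next day, 19 February 2021).
Daylight saving runs 27 September 2020 – 5 February 2021; the standard-time date in Kesell Republic, February 19, 2021, is outside that window, so Kesell Republic is on standard time at UTC+10:15.
21:39 UTC + 10h15m = 07:54 Kesell Republic (rolling into the next day, 19 February 2021).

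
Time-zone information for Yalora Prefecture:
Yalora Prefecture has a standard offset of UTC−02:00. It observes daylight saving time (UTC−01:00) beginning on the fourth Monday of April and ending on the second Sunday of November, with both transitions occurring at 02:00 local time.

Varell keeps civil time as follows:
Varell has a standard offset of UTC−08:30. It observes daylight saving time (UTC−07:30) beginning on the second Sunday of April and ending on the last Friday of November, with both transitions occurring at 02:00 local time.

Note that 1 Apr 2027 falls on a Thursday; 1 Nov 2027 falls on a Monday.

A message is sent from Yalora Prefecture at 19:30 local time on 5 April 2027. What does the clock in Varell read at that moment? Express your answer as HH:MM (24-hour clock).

1 April 2027 is a Thursday, so the first Monday is April 5 and the fourth is April 26.
1 November 2027 is a Monday, so the first Sunday is November 7 and the second is November 14.
Daylight saving runs 26 April – 14 November; 5 April 2027 is outside that window, so Yalora Prefecture is on standard time at UTC−02:00.
19:30 Yalora Prefecture + 2h = 21:30 UTC.
1 April 2027 is a Thursday, so the first Sunday is April 4 and the second is April 11.
1 November 2027 is a Monday, so Fridays fall on 5, 12, 19, 26; the last is November 26.
At the standard offset (UTC−08:30), 21:30 UTC − 8h30m = 13:00 Varell standard time.
Daylight saving runs 11 April – 26 November; the standard-time date in Varell, 5 April 2027, is outside that window, so Varell is on standard time at UTC−08:30.
21:30 UTC − 8h30m = 13:00 Varell.

13:00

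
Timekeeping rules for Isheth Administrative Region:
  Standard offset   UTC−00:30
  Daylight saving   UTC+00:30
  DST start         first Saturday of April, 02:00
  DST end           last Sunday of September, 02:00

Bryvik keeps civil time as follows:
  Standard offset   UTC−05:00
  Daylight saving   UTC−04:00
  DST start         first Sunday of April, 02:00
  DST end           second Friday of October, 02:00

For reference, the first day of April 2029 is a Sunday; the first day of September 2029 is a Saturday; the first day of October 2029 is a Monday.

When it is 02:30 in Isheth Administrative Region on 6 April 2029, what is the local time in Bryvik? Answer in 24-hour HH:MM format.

1 April 2029 is a Sunday, so the first Saturday is April 7.
1 September 2029 is a Saturday, so Sundays fall on 2, 9, 16, 23, 30; the last is September 30.
6 April 2029 is outside the daylight-saving period (7 April – 30 September), so Isheth Administrative Region is on standard time, UTC−00:30.
02:30 Isheth Administrative Region + 0h30m = 03:00 UTC.
1 April 2029 is a Sunday, so the first Sunday is April 1.
1 October 2029 is a Monday, so the first Friday is October 5 and the second is October 12.
At the standard offset (UTC−05:00), 03:00 UTC − 5h = 22:00 Bryvik standard time (rolling into the previous day, 5 April 2029).
The standard-time date in Bryvik, 5 April 2029, lies within the daylight-saving period (1 April – 12 October), so Bryvik is on daylight time, UTC−04:00.
03:00 UTC − 4h = 23:00 Bryvik (rolling into the previous day, 5 April 2029).

23:00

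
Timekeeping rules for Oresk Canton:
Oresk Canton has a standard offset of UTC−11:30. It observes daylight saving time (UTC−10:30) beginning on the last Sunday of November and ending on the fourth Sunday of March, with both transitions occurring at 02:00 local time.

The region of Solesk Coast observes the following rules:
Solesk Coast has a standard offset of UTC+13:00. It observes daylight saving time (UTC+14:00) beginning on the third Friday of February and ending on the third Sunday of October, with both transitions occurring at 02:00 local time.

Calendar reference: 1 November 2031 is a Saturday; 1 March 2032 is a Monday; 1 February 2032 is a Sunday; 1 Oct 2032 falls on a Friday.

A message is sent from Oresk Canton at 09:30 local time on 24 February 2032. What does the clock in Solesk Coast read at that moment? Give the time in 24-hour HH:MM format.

1 November 2031 is a Saturday, so Sundays fall on 2, 9, 16, 23, 30; the last is November 30.
1 March 2032 is a Monday, so the first Sunday is March 7 and the fourth is March 28.
24 February 2032 lies within the daylight-saving period (30 November 2031 – 28 March 2032), so Oresk Canton is on daylight time, UTC−10:30.
09:30 Oresk Canton + 10h30m = 20:00 UTC.
1 February 2032 is a Sunday, so the first Friday is February 6 and the third is February 20.
1 October 2032 is a Friday, so the first Sunday is October 3 and the third is October 17.
At the standard offset (UTC+13:00), 20:00 UTC + 13h = 09:00 Solesk Coast standard time (rolling into the next day, 25 February 2032).
The standard-time date in Solesk Coast, 25 February 2032, lies within the daylight-saving period (20 February – 17 October), so Solesk Coast is on daylight time, UTC+14:00.
20:00 UTC + 14h = 10:00 Solesk Coast (rolling into the next day, 25 February 2032).

10:00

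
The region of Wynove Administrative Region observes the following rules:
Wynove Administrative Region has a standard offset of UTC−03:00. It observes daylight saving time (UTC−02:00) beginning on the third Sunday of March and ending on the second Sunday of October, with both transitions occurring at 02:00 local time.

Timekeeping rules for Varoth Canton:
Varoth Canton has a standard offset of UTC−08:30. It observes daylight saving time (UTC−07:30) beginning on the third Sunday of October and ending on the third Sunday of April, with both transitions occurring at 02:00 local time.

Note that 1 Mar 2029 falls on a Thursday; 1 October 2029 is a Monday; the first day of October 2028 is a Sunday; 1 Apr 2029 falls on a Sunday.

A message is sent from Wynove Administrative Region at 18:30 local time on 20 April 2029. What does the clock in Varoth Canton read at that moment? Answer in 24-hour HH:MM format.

1 March 2029 is a Thursday, so the first Sunday is March 4 and the third is March 18.
1 October 2029 is a Monday, so the first Sunday is October 7 and the second is October 14.
Daylight saving runs 18 March – 14 October; 20 April 2029 is inside that window, so Wynove Administrative Region is at UTC−02:00.
18:30 Wynove Administrative Region + 2h = 20:30 UTC.
1 October 2028 is a Sunday, so the first Sunday is October 1 and the third is October 15.
1 April 2029 is a Sunday, so the first Sunday is April 1 and the third is April 15.
At the standard offset (UTC−08:30), 20:30 UTC − 8h30m = 12:00 Varoth Canton standard time.
The standard-time date in Varoth Canton, 20 April 2029, does not fall between 15 October 2028 and 15 April 2029, so daylight saving is not in effect and Varoth Canton is at UTC−08:30.
20:30 UTC − 8h30m = 12:00 Varoth Canton.

12:00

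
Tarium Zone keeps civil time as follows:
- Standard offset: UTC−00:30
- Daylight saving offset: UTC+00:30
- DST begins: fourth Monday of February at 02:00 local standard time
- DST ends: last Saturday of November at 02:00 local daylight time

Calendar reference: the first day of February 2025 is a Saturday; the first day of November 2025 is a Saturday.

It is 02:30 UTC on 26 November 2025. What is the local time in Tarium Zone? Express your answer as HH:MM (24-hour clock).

03:00

1 February 2025 is a Saturday, so the first Monday is February 3 and the fourth is February 24.
1 November 2025 is a Saturday, so Saturdays fall on 1, 8, 15, 22, 29; the last is November 29.
At the standard offset (UTC−00:30), 02:30 UTC − 0h30m = 02:00 Tarium Zone standard time.
The standard-time date in Tarium Zone, 26 November 2025, lies within the daylight-saving period (24 February – 29 November), so Tarium Zone is on daylight time, UTC+00:30.
02:30 UTC + 0h30m = 03:00 local.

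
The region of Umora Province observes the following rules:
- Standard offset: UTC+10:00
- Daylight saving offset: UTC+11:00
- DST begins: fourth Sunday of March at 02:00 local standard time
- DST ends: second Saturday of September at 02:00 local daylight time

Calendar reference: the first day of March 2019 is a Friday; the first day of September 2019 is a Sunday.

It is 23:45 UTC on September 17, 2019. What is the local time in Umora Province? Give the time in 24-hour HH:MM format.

1 March 2019 is a Friday, so the first Sunday is March 3 and the fourth is March 24.
1 September 2019 is a Sunday, so the first Saturday is September 7 and the second is September 14.
At the standard offset (UTC+10:00), 23:45 UTC + 10h = 09:45 Umora Province standard time (rolling into the next day, 18 September 2019).
The standard-time date in Umora Province, September 18, 2019, does not fall between 24 March and 14 September, so daylight saving is not in effect and Umora Province is at UTC+10:00.
23:45 UTC + 10h = 09:45 local (rolling into the next day, 18 September 2019).

09:45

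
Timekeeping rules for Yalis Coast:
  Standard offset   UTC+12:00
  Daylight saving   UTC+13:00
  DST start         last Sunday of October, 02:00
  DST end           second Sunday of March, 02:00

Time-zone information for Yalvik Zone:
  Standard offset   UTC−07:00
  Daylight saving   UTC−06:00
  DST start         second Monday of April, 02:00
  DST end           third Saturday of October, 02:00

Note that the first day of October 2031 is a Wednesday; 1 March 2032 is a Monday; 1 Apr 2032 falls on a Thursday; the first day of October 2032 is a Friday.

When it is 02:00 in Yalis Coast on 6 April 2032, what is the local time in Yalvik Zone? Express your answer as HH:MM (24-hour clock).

1 October 2031 is a Wednesday, so Sundays fall on 5, 12, 19, 26; the last is October 26.
1 March 2032 is a Monday, so the first Sunday is March 7 and the second is March 14.
6 April 2032 does not fall between 26 October 2031 and 14 March 2032, so daylight saving is not in effect and Yalis Coast is at UTC+12:00.
02:00 Yalis Coast − 12h = 14:00 UTC (rolling into the previous day, 5 April 2032).
1 April 2032 is a Thursday, so the first Monday is April 5 and the second is April 12.
1 October 2032 is a Friday, so the first Saturday is October 2 and the third is October 16.
At the standard offset (UTC−07:00), 14:00 UTC − 7h = 07:00 Yalvik Zone standard time.
The standard-time date in Yalvik Zone, 5 April 2032, is outside the daylight-saving period (12 April – 16 October), so Yalvik Zone is on standard time, UTC−07:00.
14:00 UTC − 7h = 07:00 Yalvik Zone.

07:00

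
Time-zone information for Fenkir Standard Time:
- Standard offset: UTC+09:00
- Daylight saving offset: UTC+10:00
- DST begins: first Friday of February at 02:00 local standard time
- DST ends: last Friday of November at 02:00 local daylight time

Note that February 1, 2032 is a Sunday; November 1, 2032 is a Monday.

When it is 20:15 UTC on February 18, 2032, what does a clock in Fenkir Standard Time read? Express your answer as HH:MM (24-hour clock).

06:15

1 February 2032 is a Sunday, so the first Friday is February 6.
1 November 2032 is a Monday, so Fridays fall on 5, 12, 19, 26; the last is November 26.
At the standard offset (UTC+09:00), 20:15 UTC + 9h = 05:15 Fenkir Standard Time standard time (rolling into the next day, 19 February 2032).
Daylight saving runs 6 February – 26 November; the standard-time date in Fenkir Standard Time, February 19, 2032, is inside that window, so Fenkir Standard Time is at UTC+10:00.
20:15 UTC + 10h = 06:15 local (rolling into the next day, 19 February 2032).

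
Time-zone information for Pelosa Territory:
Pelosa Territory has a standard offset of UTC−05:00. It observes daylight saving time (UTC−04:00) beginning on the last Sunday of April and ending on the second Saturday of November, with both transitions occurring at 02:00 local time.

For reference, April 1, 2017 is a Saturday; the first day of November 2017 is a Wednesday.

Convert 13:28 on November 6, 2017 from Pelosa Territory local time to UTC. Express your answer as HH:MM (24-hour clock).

1 April 2017 is a Saturday, so Sundays fall on 2, 9, 16, 23, 30; the last is April 30.
1 November 2017 is a Wednesday, so the first Saturday is November 4 and the second is November 11.
November 6, 2017 falls between 30 April and 11 November, so daylight saving is in effect and Pelosa Territory is at UTC−04:00.
13:28 local + 4h = 17:28 UTC.

17:28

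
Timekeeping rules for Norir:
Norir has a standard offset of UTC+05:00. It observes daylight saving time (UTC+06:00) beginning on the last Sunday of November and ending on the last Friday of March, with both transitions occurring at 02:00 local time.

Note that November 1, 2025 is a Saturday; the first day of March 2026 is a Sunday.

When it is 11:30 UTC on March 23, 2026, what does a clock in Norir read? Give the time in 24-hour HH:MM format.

17:30

1 November 2025 is a Saturday, so Sundays fall on 2, 9, 16, 23, 30; the last is November 30.
1 March 2026 is a Sunday, so Fridays fall on 6, 13, 20, 27; the last is March 27.
At the standard offset (UTC+05:00), 11:30 UTC + 5h = 16:30 Norir standard time.
The standard-time date in Norir, March 23, 2026, lies within the daylight-saving period (30 November 2025 – 27 March 2026), so Norir is on daylight time, UTC+06:00.
11:30 UTC + 6h = 17:30 local.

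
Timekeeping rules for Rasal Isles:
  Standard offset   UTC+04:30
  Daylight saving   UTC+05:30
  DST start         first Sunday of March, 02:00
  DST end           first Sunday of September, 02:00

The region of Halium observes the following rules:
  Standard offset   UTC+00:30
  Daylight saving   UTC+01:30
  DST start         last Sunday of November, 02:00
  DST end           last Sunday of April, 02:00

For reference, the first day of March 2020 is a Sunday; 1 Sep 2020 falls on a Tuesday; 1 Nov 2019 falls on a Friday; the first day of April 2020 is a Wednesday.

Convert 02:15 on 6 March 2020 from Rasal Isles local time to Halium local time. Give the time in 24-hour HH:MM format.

22:15

1 March 2020 is a Sunday, so the first Sunday is March 1.
1 September 2020 is a Tuesday, so the first Sunday is September 6.
6 March 2020 falls between 1 March and 6 September, so daylight saving is in effect and Rasal Isles is at UTC+05:30.
02:15 Rasal Isles − 5h30m = 20:45 UTC (rolling into the previous day, 5 March 2020).
1 November 2019 is a Friday, so Sundays fall on 3, 10, 17, 24; the last is November 24.
1 April 2020 is a Wednesday, so Sundays fall on 5, 12, 19, 26; the last is April 26.
At the standard offset (UTC+00:30), 20:45 UTC + 0h30m = 21:15 Halium standard time.
The standard-time date in Halium, 5 March 2020, lies within the daylight-saving period (24 November 2019 – 26 April 2020), so Halium is on daylight time, UTC+01:30.
20:45 UTC + 1h30m = 22:15 Halium.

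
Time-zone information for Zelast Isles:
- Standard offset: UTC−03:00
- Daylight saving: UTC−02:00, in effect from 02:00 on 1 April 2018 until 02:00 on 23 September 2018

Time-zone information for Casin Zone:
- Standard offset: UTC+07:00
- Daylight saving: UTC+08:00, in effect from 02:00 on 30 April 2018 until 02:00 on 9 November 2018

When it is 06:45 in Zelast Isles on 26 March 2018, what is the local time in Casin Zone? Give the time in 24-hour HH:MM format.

16:45

Daylight saving runs 1 April – 23 September; 26 March 2018 is outside that window, so Zelast Isles is on standard time at UTC−03:00.
06:45 Zelast Isles + 3h = 09:45 UTC.
At the standard offset (UTC+07:00), 09:45 UTC + 7h = 16:45 Casin Zone standard time.
The standard-time date in Casin Zone, 26 March 2018, is outside the daylight-saving period (30 April – 9 November), so Casin Zone is on standard time, UTC+07:00.
09:45 UTC + 7h = 16:45 Casin Zone.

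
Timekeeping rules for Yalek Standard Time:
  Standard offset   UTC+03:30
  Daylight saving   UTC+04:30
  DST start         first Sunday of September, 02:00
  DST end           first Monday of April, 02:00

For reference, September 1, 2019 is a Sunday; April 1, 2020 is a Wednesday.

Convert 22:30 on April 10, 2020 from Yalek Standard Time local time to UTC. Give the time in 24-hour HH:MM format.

19:00

1 September 2019 is a Sunday, so the first Sunday is September 1.
1 April 2020 is a Wednesday, so the first Monday is April 6.
April 10, 2020 is outside the daylight-saving period (1 September 2019 – 6 April 2020), so Yalek Standard Time is on standard time, UTC+03:30.
22:30 local − 3h30m = 19:00 UTC.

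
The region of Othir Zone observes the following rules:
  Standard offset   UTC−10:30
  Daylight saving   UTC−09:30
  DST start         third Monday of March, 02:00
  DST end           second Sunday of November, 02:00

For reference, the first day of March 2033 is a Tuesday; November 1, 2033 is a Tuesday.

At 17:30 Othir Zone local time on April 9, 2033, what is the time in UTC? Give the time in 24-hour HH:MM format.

1 March 2033 is a Tuesday, so the first Monday is March 7 and the third is March 21.
1 November 2033 is a Tuesday, so the first Sunday is November 6 and the second is November 13.
April 9, 2033 falls between 21 March and 13 November, so daylight saving is in effect and Othir Zone is at UTC−09:30.
17:30 local + 9h30m = 03:00 UTC (rolling into the next day, 10 April 2033).

03:00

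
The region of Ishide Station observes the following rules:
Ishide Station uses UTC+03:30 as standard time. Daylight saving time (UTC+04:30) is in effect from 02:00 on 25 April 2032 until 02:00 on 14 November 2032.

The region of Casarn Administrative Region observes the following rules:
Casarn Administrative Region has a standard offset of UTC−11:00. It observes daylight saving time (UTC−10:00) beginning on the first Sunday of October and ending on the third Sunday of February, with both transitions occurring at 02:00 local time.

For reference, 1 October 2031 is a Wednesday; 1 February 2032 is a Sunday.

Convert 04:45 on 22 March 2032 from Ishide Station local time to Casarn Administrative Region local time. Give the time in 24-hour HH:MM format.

Daylight saving runs 25 April – 14 November; 22 March 2032 is outside that window, so Ishide Station is on standard time at UTC+03:30.
04:45 Ishide Station − 3h30m = 01:15 UTC.
1 October 2031 is a Wednesday, so the first Sunday is October 5.
1 February 2032 is a Sunday, so the first Sunday is February 1 and the third is February 15.
At the standard offset (UTC−11:00), 01:15 UTC − 11h = 14:15 Casarn Administrative Region standard time (rolling into the previous day, 21 March 2032).
The standard-time date in Casarn Administrative Region, 21 March 2032, does not fall between 5 October 2031 and 15 February 2032, so daylight saving is not in effect and Casarn Administrative Region is at UTC−11:00.
01:15 UTC − 11h = 14:15 Casarn Administrative Region (rolling into the previous day, 21 March 2032).

14:15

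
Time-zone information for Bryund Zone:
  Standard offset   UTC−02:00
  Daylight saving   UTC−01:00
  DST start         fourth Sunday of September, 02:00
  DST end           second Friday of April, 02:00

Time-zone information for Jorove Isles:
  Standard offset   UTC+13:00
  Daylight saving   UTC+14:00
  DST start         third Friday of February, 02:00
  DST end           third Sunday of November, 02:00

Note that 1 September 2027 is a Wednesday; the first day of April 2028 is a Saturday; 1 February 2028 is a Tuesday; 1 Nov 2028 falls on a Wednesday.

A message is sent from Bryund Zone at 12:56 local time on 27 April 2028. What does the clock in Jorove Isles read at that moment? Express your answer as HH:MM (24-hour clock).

04:56

1 September 2027 is a Wednesday, so the first Sunday is September 5 and the fourth is September 26.
1 April 2028 is a Saturday, so the first Friday is April 7 and the second is April 14.
Daylight saving runs 26 September 2027 – 14 April 2028; 27 April 2028 is outside that window, so Bryund Zone is on standard time at UTC−02:00.
12:56 Bryund Zone + 2h = 14:56 UTC.
1 February 2028 is a Tuesday, so the first Friday is February 4 and the third is February 18.
1 November 2028 is a Wednesday, so the first Sunday is November 5 and the third is November 19.
At the standard offset (UTC+13:00), 14:56 UTC + 13h = 03:56 Jorove Isles standard time (rolling into the next day, 28 April 2028).
The standard-time date in Jorove Isles, 28 April 2028, falls between 18 February and 19 November, so daylight saving is in effect and Jorove Isles is at UTC+14:00.
14:56 UTC + 14h = 04:56 Jorove Isles (rolling into the next day, 28 April 2028).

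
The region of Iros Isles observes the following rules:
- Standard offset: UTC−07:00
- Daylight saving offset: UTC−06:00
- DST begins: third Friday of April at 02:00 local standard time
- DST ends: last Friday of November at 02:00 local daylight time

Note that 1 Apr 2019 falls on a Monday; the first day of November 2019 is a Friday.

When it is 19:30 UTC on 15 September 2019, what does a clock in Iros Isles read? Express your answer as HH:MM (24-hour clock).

1 April 2019 is a Monday, so the first Friday is April 5 and the third is April 19.
1 November 2019 is a Friday, so Fridays fall on 1, 8, 15, 22, 29; the last is November 29.
At the standard offset (UTC−07:00), 19:30 UTC − 7h = 12:30 Iros Isles standard time.
The standard-time date in Iros Isles, 15 September 2019, falls between 19 April and 29 November, so daylight saving is in effect and Iros Isles is at UTC−06:00.
19:30 UTC − 6h = 13:30 local.

13:30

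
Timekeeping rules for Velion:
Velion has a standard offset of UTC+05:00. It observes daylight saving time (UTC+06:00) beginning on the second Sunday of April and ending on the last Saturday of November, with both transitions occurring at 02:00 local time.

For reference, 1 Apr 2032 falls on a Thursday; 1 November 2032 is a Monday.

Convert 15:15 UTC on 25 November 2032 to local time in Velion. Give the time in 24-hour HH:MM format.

1 April 2032 is a Thursday, so the first Sunday is April 4 and the second is April 11.
1 November 2032 is a Monday, so Saturdays fall on 6, 13, 20, 27; the last is November 27.
At the standard offset (UTC+05:00), 15:15 UTC + 5h = 20:15 Velion standard time.
The standard-time date in Velion, 25 November 2032, lies within the daylight-saving period (11 April – 27 November), so Velion is on daylight time, UTC+06:00.
15:15 UTC + 6h = 21:15 local.

21:15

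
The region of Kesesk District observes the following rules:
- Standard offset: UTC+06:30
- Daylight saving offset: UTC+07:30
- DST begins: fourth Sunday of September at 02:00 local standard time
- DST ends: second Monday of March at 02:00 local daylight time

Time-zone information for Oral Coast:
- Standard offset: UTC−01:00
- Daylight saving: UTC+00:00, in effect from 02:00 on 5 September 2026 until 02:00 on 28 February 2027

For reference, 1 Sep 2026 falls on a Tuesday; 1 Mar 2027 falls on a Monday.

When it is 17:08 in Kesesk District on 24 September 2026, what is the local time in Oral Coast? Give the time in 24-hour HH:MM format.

10:38

1 September 2026 is a Tuesday, so the first Sunday is September 6 and the fourth is September 27.
1 March 2027 is a Monday, so the first Monday is March 1 and the second is March 8.
24 September 2026 is outside the daylight-saving period (27 September 2026 – 8 March 2027), so Kesesk District is on standard time, UTC+06:30.
17:08 Kesesk District − 6h30m = 10:38 UTC.
At the standard offset (UTC−01:00), 10:38 UTC − 1h = 09:38 Oral Coast standard time.
The standard-time date in Oral Coast, 24 September 2026, lies within the daylight-saving period (5 September 2026 – 28 February 2027), so Oral Coast is on daylight time, UTC+00:00.
10:38 UTC + 0h = 10:38 Oral Coast.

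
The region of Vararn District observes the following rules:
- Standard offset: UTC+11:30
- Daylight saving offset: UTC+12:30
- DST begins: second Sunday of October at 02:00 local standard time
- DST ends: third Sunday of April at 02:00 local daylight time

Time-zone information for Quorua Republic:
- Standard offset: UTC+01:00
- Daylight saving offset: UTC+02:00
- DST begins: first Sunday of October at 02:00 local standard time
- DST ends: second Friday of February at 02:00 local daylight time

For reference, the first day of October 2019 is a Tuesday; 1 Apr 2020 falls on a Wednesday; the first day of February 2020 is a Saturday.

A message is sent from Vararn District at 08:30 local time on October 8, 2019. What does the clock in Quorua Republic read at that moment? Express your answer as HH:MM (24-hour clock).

1 October 2019 is a Tuesday, so the first Sunday is October 6 and the second is October 13.
1 April 2020 is a Wednesday, so the first Sunday is April 5 and the third is April 19.
October 8, 2019 does not fall between 13 October 2019 and 19 April 2020, so daylight saving is not in effect and Vararn District is at UTC+11:30.
08:30 Vararn District − 11h30m = 21:00 UTC (rolling into the previous day, 7 October 2019).
1 October 2019 is a Tuesday, so the first Sunday is October 6.
1 February 2020 is a Saturday, so the first Friday is February 7 and the second is February 14.
At the standard offset (UTC+01:00), 21:00 UTC + 1h = 22:00 Quorua Republic standard time.
The standard-time date in Quorua Republic, October 7, 2019, falls between 6 October 2019 and 14 February 2020, so daylight saving is in effect and Quorua Republic is at UTC+02:00.
21:00 UTC + 2h = 23:00 Quorua Republic.

23:00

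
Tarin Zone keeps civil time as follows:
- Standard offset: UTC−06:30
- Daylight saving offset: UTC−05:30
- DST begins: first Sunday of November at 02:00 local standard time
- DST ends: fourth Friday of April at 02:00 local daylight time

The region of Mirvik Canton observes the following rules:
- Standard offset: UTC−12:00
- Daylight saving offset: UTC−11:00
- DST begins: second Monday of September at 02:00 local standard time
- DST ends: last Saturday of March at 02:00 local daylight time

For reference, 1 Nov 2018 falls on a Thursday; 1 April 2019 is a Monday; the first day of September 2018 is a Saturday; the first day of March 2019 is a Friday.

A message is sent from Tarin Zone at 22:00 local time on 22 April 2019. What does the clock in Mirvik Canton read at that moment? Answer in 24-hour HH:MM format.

1 November 2018 is a Thursday, so the first Sunday is November 4.
1 April 2019 is a Monday, so the first Friday is April 5 and the fourth is April 26.
22 April 2019 falls between 4 November 2018 and 26 April 2019, so daylight saving is in effect and Tarin Zone is at UTC−05:30.
22:00 Tarin Zone + 5h30m = 03:30 UTC (rolling into the next day, 23 April 2019).
1 September 2018 is a Saturday, so the first Monday is September 3 and the second is September 10.
1 March 2019 is a Friday, so Saturdays fall on 2, 9, 16, 23, 30; the last is March 30.
At the standard offset (UTC−12:00), 03:30 UTC − 12h = 15:30 Mirvik Canton standard time (rolling into the previous day, 22 April 2019).
Daylight saving runs 10 September 2018 – 30 March 2019; the standard-time date in Mirvik Canton, 22 April 2019, is outside that window, so Mirvik Canton is on standard time at UTC−12:00.
03:30 UTC − 12h = 15:30 Mirvik Canton (rolling into the previous day, 22 April 2019).

15:30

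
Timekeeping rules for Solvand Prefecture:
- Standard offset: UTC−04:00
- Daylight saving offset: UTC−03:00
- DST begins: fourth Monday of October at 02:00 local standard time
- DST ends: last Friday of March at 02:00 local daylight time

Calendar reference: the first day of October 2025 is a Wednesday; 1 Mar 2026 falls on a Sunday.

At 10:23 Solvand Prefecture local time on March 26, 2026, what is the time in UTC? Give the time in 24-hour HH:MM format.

1 October 2025 is a Wednesday, so the first Monday is October 6 and the fourth is October 27.
1 March 2026 is a Sunday, so Fridays fall on 6, 13, 20, 27; the last is March 27.
March 26, 2026 falls between 27 October 2025 and 27 March 2026, so daylight saving is in effect and Solvand Prefecture is at UTC−03:00.
10:23 local + 3h = 13:23 UTC.

13:23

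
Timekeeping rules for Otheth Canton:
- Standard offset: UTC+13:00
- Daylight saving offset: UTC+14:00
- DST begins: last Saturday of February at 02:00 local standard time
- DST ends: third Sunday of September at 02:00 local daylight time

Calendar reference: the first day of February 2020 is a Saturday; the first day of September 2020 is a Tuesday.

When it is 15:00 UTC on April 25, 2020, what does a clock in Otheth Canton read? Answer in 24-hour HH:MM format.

05:00

1 February 2020 is a Saturday, so Saturdays fall on 1, 8, 15, 22, 29; the last is February 29.
1 September 2020 is a Tuesday, so the first Sunday is September 6 and the third is September 20.
At the standard offset (UTC+13:00), 15:00 UTC + 13h = 04:00 Otheth Canton standard time (rolling into the next day, 26 April 2020).
The standard-time date in Otheth Canton, April 26, 2020, lies within the daylight-saving period (29 February – 20 September), so Otheth Canton is on daylight time, UTC+14:00.
15:00 UTC + 14h = 05:00 local (rolling into the next day, 26 April 2020).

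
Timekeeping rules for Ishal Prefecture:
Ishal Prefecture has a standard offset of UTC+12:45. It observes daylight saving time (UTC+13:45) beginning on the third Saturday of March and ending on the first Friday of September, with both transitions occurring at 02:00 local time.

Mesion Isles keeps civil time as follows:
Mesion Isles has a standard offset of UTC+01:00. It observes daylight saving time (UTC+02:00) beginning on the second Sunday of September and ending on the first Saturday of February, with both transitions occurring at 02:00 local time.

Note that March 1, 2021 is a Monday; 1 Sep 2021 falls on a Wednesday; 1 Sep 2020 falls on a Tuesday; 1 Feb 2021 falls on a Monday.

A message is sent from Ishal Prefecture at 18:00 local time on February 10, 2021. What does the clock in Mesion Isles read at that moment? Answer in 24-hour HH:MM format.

1 March 2021 is a Monday, so the first Saturday is March 6 and the third is March 20.
1 September 2021 is a Wednesday, so the first Friday is September 3.
February 10, 2021 is outside the daylight-saving period (20 March – 3 September), so Ishal Prefecture is on standard time, UTC+12:45.
18:00 Ishal Prefecture − 12h45m = 05:15 UTC.
1 September 2020 is a Tuesday, so the first Sunday is September 6 and the second is September 13.
1 February 2021 is a Monday, so the first Saturday is February 6.
At the standard offset (UTC+01:00), 05:15 UTC + 1h = 06:15 Mesion Isles standard time.
Daylight saving runs 13 September 2020 – 6 February 2021; the standard-time date in Mesion Isles, February 10, 2021, is outside that window, so Mesion Isles is on standard time at UTC+01:00.
05:15 UTC + 1h = 06:15 Mesion Isles.

06:15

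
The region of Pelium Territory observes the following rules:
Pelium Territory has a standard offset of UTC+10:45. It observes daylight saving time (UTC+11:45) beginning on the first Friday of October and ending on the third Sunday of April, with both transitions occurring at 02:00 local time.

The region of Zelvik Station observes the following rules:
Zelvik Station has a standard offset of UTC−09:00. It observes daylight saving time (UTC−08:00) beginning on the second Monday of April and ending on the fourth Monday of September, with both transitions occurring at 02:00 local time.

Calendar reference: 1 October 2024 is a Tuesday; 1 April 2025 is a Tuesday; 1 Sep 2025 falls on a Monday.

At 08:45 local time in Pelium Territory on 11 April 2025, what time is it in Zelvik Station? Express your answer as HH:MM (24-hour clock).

12:00

1 October 2024 is a Tuesday, so the first Friday is October 4.
1 April 2025 is a Tuesday, so the first Sunday is April 6 and the third is April 20.
11 April 2025 lies within the daylight-saving period (4 October 2024 – 20 April 2025), so Pelium Territory is on daylight time, UTC+11:45.
08:45 Pelium Territory − 11h45m = 21:00 UTC (rolling into the previous day, 10 April 2025).
1 April 2025 is a Tuesday, so the first Monday is April 7 and the second is April 14.
1 September 2025 is a Monday, so the first Monday is September 1 and the fourth is September 22.
At the standard offset (UTC−09:00), 21:00 UTC − 9h = 12:00 Zelvik Station standard time.
Daylight saving runs 14 April – 22 September; the standard-time date in Zelvik Station, 10 April 2025, is outside that window, so Zelvik Station is on standard time at UTC−09:00.
21:00 UTC − 9h = 12:00 Zelvik Station.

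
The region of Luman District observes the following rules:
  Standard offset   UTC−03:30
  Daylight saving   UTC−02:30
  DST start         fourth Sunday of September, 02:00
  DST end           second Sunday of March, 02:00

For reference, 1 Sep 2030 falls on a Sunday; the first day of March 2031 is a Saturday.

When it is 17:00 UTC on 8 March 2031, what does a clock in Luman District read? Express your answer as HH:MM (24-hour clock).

14:30

1 September 2030 is a Sunday, so the first Sunday is September 1 and the fourth is September 22.
1 March 2031 is a Saturday, so the first Sunday is March 2 and the second is March 9.
At the standard offset (UTC−03:30), 17:00 UTC − 3h30m = 13:30 Luman District standard time.
The standard-time date in Luman District, 8 March 2031, lies within the daylight-saving period (22 September 2030 – 9 March 2031), so Luman District is on daylight time, UTC−02:30.
17:00 UTC − 2h30m = 14:30 local.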